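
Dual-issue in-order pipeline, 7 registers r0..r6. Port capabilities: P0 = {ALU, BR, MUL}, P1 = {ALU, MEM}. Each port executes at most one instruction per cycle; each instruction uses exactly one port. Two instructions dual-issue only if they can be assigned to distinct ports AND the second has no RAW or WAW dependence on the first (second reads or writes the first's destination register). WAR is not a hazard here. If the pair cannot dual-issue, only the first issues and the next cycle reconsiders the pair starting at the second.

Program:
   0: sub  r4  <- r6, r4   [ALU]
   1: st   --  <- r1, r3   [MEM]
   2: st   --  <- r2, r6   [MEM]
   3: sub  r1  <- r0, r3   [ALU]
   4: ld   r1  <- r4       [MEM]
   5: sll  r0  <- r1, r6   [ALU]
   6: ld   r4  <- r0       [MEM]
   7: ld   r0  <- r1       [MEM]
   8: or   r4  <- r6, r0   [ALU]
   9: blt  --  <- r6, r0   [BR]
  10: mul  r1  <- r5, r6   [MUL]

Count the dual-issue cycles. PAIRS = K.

[0] i0+i1  sub.ALU st.MEM  -- pair
[1] i2+i3  st.MEM sub.ALU  -- pair
[2] i4  ld.MEM  -- RAW r1
[3] i5  sll.ALU  -- RAW r0
[4] i6  ld.MEM  -- no-port MEM/MEM
[5] i7  ld.MEM  -- RAW r0
[6] i8+i9  or.ALU blt.BR  -- pair
[7] i10  mul.MUL  -- tail

PAIRS = 3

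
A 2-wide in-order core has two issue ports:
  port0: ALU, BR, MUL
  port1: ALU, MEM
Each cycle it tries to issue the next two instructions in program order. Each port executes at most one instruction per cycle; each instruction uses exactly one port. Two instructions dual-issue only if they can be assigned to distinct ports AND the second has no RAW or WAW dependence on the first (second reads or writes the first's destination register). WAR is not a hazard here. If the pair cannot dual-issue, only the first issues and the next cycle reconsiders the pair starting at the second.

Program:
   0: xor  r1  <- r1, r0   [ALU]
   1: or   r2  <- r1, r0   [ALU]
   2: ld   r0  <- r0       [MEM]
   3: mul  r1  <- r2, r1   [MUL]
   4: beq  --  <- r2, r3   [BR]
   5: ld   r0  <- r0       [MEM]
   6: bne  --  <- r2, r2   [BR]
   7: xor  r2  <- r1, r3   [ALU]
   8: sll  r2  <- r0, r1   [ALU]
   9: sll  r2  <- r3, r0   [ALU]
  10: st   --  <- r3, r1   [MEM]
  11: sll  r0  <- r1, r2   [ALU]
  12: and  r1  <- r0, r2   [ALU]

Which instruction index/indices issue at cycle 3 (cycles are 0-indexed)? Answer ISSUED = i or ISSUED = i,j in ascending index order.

ISSUED = 4,5

[0] i0  xor.ALU  -- RAW r1
[1] i1/i2  or.ALU;ld.MEM  -- dual
[2] i3  mul.MUL  -- no-port MUL/BR
[3] i4/i5  beq.BR;ld.MEM  -- dual
[4] i6/i7  bne.BR;xor.ALU  -- dual
[5] i8  sll.ALU  -- WAW r2
[6] i9/i10  sll.ALU;st.MEM  -- dual
[7] i11  sll.ALU  -- RAW r0
[8] i12  and.ALU  -- tail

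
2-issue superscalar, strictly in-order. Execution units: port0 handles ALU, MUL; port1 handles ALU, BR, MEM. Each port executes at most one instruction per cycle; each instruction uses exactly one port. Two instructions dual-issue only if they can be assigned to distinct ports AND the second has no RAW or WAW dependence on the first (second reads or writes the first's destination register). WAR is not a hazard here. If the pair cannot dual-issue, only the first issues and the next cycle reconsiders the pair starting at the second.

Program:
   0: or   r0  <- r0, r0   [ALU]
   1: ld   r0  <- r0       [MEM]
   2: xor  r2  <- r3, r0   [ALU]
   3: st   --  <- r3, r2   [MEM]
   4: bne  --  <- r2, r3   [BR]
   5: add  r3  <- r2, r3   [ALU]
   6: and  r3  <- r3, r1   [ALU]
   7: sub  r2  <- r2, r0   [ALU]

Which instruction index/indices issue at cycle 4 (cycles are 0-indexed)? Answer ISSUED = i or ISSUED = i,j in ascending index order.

ISSUED = 4,5

t=0 i0:or.ALU ; RAW+WAW r0
t=1 i1:ld.MEM ; RAW r0
t=2 i2:xor.ALU ; RAW r2
t=3 i3:st.MEM ; no-port MEM/BR
t=4 i4&i5:bne.BR;add.ALU ; pair
t=5 i6&i7:and.ALU;sub.ALU ; pair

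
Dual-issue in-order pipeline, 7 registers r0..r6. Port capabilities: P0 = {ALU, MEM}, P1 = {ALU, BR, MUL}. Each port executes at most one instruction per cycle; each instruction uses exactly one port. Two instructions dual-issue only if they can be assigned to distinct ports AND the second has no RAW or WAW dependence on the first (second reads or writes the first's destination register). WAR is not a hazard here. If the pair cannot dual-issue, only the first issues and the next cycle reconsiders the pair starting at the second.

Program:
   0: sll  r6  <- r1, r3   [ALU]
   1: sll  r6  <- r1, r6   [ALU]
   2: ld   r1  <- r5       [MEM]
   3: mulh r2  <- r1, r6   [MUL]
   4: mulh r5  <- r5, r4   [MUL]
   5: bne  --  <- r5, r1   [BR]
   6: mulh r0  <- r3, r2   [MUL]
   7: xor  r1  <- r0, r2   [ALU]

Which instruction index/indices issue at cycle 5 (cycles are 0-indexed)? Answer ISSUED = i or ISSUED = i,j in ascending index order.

ISSUED = 6

[0] i0  sll  -- RAW+WAW r6
[1] i1/i2  sll;ld  -- 2-wide
[2] i3  mulh  -- no-port MUL/MUL
[3] i4  mulh  -- no-port MUL/BR
[4] i5  bne  -- no-port BR/MUL
[5] i6  mulh  -- RAW r0
[6] i7  xor  -- tail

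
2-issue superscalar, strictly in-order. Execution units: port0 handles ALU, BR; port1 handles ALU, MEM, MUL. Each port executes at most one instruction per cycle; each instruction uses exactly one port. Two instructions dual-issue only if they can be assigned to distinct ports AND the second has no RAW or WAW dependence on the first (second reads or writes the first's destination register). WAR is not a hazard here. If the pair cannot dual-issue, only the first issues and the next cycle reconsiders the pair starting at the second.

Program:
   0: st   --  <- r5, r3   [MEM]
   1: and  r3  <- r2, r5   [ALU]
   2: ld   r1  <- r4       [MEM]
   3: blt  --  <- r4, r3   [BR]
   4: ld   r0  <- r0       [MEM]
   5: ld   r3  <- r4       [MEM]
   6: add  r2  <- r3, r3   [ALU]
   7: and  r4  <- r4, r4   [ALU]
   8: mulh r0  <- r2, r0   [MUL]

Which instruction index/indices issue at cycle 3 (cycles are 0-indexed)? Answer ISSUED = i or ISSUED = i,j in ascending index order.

0. st;and @i0&i1  | 2-wide
1. ld;blt @i2&i3  | 2-wide
2. ld @i4  | no-port MEM/MEM
3. ld @i5  | RAW r3
4. add;and @i6&i7  | 2-wide
5. mulh @i8  | tail

ISSUED = 5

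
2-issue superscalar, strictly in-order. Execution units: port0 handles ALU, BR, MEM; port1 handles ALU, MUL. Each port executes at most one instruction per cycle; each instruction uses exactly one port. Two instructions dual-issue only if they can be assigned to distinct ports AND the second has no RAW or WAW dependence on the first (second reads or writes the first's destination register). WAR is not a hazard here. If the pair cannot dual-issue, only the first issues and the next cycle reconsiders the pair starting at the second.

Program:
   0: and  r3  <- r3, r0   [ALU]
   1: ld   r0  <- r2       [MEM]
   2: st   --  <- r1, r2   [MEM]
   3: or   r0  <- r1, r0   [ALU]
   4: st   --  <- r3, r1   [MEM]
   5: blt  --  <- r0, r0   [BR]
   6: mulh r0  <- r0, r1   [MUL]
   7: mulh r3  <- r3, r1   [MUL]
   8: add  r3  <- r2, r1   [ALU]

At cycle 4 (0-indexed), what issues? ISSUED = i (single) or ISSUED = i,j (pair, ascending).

c0: i0/i1 and.ALU/ld.MEM  2-wide
c1: i2/i3 st.MEM/or.ALU  2-wide
c2: i4 st.MEM  no-port MEM/BR
c3: i5/i6 blt.BR/mulh.MUL  2-wide
c4: i7 mulh.MUL  WAW r3
c5: i8 add.ALU  tail

ISSUED = 7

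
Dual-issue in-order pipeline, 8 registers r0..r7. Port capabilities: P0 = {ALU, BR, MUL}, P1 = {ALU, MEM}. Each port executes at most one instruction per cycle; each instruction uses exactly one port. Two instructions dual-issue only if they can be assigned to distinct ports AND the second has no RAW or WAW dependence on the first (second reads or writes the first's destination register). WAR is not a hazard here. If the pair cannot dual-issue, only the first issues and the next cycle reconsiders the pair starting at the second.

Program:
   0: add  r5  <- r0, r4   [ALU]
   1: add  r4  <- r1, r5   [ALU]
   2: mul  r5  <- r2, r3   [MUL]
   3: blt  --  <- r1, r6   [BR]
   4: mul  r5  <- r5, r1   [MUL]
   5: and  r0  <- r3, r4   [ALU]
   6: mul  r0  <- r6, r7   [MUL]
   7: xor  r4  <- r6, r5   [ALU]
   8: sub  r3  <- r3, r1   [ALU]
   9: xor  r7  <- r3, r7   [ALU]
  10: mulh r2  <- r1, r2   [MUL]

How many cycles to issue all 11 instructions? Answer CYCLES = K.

0. add.ALU @i0  | RAW r5
1. add.ALU mul.MUL @i1&i2  | dual
2. blt.BR @i3  | no-port BR/MUL
3. mul.MUL and.ALU @i4&i5  | dual
4. mul.MUL xor.ALU @i6&i7  | dual
5. sub.ALU @i8  | RAW r3
6. xor.ALU mulh.MUL @i9&i10  | dual

CYCLES = 7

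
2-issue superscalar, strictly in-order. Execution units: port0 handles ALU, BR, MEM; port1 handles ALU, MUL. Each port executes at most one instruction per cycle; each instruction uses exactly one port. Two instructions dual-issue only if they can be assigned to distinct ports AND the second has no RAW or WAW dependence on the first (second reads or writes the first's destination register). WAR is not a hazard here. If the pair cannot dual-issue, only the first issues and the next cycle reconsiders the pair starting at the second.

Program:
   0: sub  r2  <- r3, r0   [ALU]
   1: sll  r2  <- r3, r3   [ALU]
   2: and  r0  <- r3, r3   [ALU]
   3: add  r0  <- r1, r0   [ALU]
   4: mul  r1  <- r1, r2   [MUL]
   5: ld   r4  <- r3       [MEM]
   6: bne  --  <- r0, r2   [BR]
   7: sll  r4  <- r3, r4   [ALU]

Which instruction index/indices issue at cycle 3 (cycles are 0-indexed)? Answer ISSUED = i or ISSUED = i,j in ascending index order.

c0: i0 sub  WAW r2
c1: i1&i2 sll+and  pair
c2: i3&i4 add+mul  pair
c3: i5 ld  no-port MEM/BR
c4: i6&i7 bne+sll  pair

ISSUED = 5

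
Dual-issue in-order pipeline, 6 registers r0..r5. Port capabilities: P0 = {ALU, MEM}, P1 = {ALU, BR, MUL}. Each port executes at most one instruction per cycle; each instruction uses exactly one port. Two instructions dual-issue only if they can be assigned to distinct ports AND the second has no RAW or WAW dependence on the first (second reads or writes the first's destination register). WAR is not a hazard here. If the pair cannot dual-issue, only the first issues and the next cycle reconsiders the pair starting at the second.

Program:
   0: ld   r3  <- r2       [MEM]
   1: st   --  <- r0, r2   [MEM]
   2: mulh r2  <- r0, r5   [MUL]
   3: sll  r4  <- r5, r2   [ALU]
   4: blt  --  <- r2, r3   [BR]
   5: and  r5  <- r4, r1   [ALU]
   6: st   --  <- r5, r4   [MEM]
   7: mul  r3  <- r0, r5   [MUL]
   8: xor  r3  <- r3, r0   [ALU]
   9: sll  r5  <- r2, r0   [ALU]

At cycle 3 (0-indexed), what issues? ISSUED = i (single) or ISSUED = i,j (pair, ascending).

ISSUED = 5

  cy0 -> i0 (ld.MEM) no-port MEM/MEM
  cy1 -> i1+i2 (st.MEM;mulh.MUL) dual
  cy2 -> i3+i4 (sll.ALU;blt.BR) dual
  cy3 -> i5 (and.ALU) RAW r5
  cy4 -> i6+i7 (st.MEM;mul.MUL) dual
  cy5 -> i8+i9 (xor.ALU;sll.ALU) dual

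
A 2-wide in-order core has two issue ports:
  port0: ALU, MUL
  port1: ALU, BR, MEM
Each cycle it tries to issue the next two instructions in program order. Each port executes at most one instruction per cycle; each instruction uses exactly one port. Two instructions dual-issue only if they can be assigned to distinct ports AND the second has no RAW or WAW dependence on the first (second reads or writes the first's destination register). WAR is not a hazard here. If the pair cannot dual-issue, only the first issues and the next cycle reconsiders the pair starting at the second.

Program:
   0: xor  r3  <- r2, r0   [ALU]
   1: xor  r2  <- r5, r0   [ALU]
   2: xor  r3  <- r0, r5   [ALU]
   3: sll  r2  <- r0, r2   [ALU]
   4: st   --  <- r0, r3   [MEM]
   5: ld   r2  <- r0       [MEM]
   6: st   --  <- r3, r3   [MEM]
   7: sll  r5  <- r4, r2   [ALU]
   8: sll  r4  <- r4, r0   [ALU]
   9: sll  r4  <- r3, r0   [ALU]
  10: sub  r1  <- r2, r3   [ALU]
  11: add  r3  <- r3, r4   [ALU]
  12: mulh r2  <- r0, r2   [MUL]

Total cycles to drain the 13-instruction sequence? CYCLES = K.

t=0 i0/i1:xor.ALU xor.ALU ; pair
t=1 i2/i3:xor.ALU sll.ALU ; pair
t=2 i4:st.MEM ; no-port MEM/MEM
t=3 i5:ld.MEM ; no-port MEM/MEM
t=4 i6/i7:st.MEM sll.ALU ; pair
t=5 i8:sll.ALU ; WAW r4
t=6 i9/i10:sll.ALU sub.ALU ; pair
t=7 i11/i12:add.ALU mulh.MUL ; pair

CYCLES = 8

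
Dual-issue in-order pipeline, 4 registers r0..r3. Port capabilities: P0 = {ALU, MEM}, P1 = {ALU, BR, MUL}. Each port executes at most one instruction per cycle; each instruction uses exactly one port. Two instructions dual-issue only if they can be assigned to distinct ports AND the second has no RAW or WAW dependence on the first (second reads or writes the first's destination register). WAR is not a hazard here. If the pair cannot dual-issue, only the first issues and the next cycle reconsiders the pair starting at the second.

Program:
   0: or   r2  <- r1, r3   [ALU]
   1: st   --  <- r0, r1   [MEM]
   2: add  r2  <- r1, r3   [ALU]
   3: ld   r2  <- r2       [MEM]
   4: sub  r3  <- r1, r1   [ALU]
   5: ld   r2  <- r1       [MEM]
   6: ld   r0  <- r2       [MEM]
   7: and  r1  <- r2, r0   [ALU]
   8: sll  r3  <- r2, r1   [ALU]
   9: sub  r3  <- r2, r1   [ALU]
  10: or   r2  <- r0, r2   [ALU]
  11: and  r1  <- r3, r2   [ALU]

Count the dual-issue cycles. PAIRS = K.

PAIRS = 3

[0] i0/i1  or.ALU st.MEM  -- 2-wide
[1] i2  add.ALU  -- RAW+WAW r2
[2] i3/i4  ld.MEM sub.ALU  -- 2-wide
[3] i5  ld.MEM  -- no-port MEM/MEM
[4] i6  ld.MEM  -- RAW r0
[5] i7  and.ALU  -- RAW r1
[6] i8  sll.ALU  -- WAW r3
[7] i9/i10  sub.ALU or.ALU  -- 2-wide
[8] i11  and.ALU  -- tail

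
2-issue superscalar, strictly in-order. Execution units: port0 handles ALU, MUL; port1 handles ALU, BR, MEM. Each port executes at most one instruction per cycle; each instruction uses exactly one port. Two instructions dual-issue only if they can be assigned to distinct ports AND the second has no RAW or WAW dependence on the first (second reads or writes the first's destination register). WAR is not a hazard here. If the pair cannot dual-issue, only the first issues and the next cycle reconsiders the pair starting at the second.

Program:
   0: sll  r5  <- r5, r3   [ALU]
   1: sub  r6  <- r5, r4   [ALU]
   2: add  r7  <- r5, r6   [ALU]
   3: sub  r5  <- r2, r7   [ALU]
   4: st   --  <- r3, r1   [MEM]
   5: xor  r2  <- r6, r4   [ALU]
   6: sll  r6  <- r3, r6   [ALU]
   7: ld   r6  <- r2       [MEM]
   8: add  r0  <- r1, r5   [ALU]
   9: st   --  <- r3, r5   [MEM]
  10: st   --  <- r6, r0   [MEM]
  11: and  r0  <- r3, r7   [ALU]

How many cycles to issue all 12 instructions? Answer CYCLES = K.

t=0 i0:sll ; RAW r5
t=1 i1:sub ; RAW r6
t=2 i2:add ; RAW r7
t=3 i3+i4:sub+st ; 2-wide
t=4 i5+i6:xor+sll ; 2-wide
t=5 i7+i8:ld+add ; 2-wide
t=6 i9:st ; no-port MEM/MEM
t=7 i10+i11:st+and ; 2-wide

CYCLES = 8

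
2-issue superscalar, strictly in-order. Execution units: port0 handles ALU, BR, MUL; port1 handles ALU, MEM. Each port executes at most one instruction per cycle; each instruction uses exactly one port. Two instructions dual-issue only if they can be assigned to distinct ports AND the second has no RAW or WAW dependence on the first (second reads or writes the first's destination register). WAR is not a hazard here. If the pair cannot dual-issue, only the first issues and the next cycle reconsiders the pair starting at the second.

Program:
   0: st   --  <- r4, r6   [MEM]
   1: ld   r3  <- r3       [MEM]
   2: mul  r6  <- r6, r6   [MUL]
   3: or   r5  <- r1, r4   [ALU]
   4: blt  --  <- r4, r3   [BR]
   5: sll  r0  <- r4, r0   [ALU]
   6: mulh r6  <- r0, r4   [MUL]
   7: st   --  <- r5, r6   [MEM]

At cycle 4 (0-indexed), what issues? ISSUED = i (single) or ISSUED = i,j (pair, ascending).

ISSUED = 6

#0 head=0: st.MEM i0 no-port MEM/MEM
#1 head=1: ld.MEM;mul.MUL i1+i2 2-wide
#2 head=3: or.ALU;blt.BR i3+i4 2-wide
#3 head=5: sll.ALU i5 RAW r0
#4 head=6: mulh.MUL i6 RAW r6
#5 head=7: st.MEM i7 tail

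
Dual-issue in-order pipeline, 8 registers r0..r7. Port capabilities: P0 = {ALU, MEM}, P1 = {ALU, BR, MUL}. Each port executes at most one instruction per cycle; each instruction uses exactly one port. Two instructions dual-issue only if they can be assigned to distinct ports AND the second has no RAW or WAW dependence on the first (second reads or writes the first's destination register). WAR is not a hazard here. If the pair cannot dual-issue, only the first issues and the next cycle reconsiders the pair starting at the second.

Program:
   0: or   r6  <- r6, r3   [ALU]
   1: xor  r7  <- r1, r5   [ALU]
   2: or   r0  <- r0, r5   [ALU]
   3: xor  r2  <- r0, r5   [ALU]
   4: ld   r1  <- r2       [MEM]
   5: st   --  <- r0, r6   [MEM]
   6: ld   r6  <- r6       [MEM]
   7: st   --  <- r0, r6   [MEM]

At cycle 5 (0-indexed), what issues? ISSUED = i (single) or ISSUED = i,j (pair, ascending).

[0] i0&i1  or.ALU+xor.ALU  -- dual
[1] i2  or.ALU  -- RAW r0
[2] i3  xor.ALU  -- RAW r2
[3] i4  ld.MEM  -- no-port MEM/MEM
[4] i5  st.MEM  -- no-port MEM/MEM
[5] i6  ld.MEM  -- no-port MEM/MEM
[6] i7  st.MEM  -- tail

ISSUED = 6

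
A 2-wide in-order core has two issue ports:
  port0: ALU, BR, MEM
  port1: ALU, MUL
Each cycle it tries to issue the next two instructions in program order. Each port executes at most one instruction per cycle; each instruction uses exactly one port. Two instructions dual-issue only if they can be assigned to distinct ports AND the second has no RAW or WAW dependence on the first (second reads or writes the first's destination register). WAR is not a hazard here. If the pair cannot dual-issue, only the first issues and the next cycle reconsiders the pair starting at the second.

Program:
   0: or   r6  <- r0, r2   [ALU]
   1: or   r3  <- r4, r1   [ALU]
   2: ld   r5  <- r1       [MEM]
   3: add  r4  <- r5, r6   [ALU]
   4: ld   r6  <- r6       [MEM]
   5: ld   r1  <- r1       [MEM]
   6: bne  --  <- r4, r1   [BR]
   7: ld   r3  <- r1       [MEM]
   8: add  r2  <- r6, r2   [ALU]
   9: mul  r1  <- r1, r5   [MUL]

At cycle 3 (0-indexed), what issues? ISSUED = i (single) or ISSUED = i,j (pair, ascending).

ISSUED = 5

  cy0 -> i0,i1 (or.ALU;or.ALU) dual
  cy1 -> i2 (ld.MEM) RAW r5
  cy2 -> i3,i4 (add.ALU;ld.MEM) dual
  cy3 -> i5 (ld.MEM) no-port MEM/BR
  cy4 -> i6 (bne.BR) no-port BR/MEM
  cy5 -> i7,i8 (ld.MEM;add.ALU) dual
  cy6 -> i9 (mul.MUL) tail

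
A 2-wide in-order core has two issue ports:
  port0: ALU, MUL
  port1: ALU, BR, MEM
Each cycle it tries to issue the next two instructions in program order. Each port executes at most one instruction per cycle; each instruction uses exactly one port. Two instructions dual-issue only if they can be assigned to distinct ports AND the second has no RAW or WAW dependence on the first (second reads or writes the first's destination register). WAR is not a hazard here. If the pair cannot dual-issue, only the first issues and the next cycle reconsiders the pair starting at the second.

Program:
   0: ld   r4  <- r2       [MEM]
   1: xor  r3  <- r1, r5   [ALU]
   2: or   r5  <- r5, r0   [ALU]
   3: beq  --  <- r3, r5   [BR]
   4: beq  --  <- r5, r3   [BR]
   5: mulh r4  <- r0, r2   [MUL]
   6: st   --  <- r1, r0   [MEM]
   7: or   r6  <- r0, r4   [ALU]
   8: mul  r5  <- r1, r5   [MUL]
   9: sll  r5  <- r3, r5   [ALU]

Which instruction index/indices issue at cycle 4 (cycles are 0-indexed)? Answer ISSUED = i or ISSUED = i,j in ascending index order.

ISSUED = 6,7

c0: i0&i1 ld.MEM+xor.ALU  pair
c1: i2 or.ALU  RAW r5
c2: i3 beq.BR  no-port BR/BR
c3: i4&i5 beq.BR+mulh.MUL  pair
c4: i6&i7 st.MEM+or.ALU  pair
c5: i8 mul.MUL  RAW+WAW r5
c6: i9 sll.ALU  tail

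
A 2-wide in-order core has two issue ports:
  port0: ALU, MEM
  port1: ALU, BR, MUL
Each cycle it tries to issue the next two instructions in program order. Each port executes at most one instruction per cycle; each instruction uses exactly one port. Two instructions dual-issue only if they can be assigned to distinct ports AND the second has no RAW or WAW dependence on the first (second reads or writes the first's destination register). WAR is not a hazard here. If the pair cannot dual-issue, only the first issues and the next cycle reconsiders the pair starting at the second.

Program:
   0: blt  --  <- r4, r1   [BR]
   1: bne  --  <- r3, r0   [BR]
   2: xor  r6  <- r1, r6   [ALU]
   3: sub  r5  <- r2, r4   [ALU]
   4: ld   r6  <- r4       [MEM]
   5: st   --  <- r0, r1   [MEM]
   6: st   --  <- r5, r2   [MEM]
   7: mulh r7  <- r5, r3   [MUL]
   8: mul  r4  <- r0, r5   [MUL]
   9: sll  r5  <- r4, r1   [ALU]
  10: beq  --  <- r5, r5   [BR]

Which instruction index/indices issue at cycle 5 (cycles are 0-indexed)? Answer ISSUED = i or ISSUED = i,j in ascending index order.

t=0 i0:blt.BR ; no-port BR/BR
t=1 i1+i2:bne.BR+xor.ALU ; dual
t=2 i3+i4:sub.ALU+ld.MEM ; dual
t=3 i5:st.MEM ; no-port MEM/MEM
t=4 i6+i7:st.MEM+mulh.MUL ; dual
t=5 i8:mul.MUL ; RAW r4
t=6 i9:sll.ALU ; RAW r5
t=7 i10:beq.BR ; tail

ISSUED = 8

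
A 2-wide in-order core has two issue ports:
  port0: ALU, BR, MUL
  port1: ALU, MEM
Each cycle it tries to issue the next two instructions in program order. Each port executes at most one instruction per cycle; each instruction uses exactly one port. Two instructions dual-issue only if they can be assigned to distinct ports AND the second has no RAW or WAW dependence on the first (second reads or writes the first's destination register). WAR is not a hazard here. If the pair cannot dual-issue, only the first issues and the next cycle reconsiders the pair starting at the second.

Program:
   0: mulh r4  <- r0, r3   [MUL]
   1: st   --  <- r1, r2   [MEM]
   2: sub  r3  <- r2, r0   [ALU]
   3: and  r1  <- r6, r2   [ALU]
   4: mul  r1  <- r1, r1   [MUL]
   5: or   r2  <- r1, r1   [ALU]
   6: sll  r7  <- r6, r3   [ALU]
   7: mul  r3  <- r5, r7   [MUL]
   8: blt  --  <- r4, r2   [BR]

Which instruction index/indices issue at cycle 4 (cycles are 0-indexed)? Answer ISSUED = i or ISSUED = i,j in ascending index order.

ISSUED = 7

#0 head=0: mulh.MUL;st.MEM i0&i1 dual
#1 head=2: sub.ALU;and.ALU i2&i3 dual
#2 head=4: mul.MUL i4 RAW r1
#3 head=5: or.ALU;sll.ALU i5&i6 dual
#4 head=7: mul.MUL i7 no-port MUL/BR
#5 head=8: blt.BR i8 tail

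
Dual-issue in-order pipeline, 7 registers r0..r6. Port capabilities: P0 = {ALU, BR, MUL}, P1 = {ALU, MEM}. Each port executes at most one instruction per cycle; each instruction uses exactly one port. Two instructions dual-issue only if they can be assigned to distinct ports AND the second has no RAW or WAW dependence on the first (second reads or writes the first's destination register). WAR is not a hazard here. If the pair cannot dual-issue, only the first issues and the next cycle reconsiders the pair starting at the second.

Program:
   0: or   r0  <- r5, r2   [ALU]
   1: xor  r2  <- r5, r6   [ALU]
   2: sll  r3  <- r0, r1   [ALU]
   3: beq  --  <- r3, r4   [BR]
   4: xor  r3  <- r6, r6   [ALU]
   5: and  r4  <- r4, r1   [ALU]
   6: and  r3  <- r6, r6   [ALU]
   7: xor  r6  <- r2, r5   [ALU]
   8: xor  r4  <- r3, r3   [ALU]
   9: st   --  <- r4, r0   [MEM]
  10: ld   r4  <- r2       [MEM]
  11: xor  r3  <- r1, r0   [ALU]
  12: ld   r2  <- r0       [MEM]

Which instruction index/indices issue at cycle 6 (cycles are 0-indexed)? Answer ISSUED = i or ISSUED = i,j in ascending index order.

t=0 i0/i1:or.ALU/xor.ALU ; dual
t=1 i2:sll.ALU ; RAW r3
t=2 i3/i4:beq.BR/xor.ALU ; dual
t=3 i5/i6:and.ALU/and.ALU ; dual
t=4 i7/i8:xor.ALU/xor.ALU ; dual
t=5 i9:st.MEM ; no-port MEM/MEM
t=6 i10/i11:ld.MEM/xor.ALU ; dual
t=7 i12:ld.MEM ; tail

ISSUED = 10,11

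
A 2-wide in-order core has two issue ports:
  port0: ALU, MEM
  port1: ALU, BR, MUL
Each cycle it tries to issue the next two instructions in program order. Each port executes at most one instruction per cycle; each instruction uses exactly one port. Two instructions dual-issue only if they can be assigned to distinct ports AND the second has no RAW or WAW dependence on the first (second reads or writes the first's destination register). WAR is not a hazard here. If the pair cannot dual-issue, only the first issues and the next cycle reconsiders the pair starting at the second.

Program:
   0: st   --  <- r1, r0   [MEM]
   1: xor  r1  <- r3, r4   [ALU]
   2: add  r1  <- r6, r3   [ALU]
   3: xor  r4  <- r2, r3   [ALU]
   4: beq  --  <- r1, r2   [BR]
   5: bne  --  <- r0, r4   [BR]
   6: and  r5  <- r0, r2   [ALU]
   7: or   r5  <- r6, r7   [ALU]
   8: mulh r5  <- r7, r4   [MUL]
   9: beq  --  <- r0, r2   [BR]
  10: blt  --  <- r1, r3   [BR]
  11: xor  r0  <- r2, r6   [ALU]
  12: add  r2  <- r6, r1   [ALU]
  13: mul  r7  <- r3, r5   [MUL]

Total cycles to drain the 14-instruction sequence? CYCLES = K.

CYCLES = 9

#0 head=0: st+xor i0&i1 2-wide
#1 head=2: add+xor i2&i3 2-wide
#2 head=4: beq i4 no-port BR/BR
#3 head=5: bne+and i5&i6 2-wide
#4 head=7: or i7 WAW r5
#5 head=8: mulh i8 no-port MUL/BR
#6 head=9: beq i9 no-port BR/BR
#7 head=10: blt+xor i10&i11 2-wide
#8 head=12: add+mul i12&i13 2-wide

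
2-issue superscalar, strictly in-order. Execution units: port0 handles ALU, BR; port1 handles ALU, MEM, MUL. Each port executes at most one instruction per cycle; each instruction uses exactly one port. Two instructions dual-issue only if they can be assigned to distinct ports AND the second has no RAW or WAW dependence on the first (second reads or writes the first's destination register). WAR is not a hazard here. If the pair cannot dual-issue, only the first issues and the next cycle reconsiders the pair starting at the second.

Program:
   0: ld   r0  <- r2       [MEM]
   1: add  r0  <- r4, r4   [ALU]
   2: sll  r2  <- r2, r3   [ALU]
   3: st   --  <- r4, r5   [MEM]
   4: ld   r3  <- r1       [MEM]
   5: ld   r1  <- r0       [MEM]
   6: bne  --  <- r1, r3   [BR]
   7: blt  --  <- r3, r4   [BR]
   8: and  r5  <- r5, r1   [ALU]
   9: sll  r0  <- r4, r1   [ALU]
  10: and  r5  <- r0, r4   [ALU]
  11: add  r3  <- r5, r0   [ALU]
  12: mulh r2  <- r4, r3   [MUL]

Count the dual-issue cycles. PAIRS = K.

PAIRS = 2

[0] i0  ld  -- WAW r0
[1] i1/i2  add+sll  -- dual
[2] i3  st  -- no-port MEM/MEM
[3] i4  ld  -- no-port MEM/MEM
[4] i5  ld  -- RAW r1
[5] i6  bne  -- no-port BR/BR
[6] i7/i8  blt+and  -- dual
[7] i9  sll  -- RAW r0
[8] i10  and  -- RAW r5
[9] i11  add  -- RAW r3
[10] i12  mulh  -- tail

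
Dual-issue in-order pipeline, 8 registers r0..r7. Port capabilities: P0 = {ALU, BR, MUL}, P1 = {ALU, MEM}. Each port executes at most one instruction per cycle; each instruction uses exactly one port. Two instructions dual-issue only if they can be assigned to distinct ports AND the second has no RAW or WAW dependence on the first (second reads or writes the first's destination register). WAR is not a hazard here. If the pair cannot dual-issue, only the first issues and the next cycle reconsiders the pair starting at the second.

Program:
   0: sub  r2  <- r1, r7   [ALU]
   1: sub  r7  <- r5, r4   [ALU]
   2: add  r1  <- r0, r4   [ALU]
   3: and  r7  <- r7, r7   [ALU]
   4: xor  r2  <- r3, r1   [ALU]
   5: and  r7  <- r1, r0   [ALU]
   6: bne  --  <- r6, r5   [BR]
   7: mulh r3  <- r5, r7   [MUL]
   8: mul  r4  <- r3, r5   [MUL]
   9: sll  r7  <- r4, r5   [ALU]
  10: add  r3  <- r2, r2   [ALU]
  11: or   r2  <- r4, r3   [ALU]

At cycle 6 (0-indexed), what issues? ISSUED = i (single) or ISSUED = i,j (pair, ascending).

0. sub/sub @i0/i1  | dual
1. add/and @i2/i3  | dual
2. xor/and @i4/i5  | dual
3. bne @i6  | no-port BR/MUL
4. mulh @i7  | no-port MUL/MUL
5. mul @i8  | RAW r4
6. sll/add @i9/i10  | dual
7. or @i11  | tail

ISSUED = 9,10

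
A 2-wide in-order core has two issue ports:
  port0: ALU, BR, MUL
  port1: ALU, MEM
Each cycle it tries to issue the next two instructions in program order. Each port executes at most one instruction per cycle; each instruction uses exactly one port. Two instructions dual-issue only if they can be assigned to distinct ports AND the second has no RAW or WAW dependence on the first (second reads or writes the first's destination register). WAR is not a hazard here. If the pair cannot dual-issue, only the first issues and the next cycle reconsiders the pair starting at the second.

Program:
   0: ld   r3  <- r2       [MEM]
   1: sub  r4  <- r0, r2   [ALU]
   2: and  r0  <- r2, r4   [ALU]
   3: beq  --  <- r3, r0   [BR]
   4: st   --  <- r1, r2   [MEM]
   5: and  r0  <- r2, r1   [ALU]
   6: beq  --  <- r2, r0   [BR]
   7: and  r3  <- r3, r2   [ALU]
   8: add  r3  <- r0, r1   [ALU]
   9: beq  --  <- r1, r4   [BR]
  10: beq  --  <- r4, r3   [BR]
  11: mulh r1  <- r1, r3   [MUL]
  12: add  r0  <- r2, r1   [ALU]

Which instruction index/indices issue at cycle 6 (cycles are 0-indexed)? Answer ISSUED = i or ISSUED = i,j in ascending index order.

ISSUED = 10

t=0 i0,i1:ld.MEM sub.ALU ; dual
t=1 i2:and.ALU ; RAW r0
t=2 i3,i4:beq.BR st.MEM ; dual
t=3 i5:and.ALU ; RAW r0
t=4 i6,i7:beq.BR and.ALU ; dual
t=5 i8,i9:add.ALU beq.BR ; dual
t=6 i10:beq.BR ; no-port BR/MUL
t=7 i11:mulh.MUL ; RAW r1
t=8 i12:add.ALU ; tail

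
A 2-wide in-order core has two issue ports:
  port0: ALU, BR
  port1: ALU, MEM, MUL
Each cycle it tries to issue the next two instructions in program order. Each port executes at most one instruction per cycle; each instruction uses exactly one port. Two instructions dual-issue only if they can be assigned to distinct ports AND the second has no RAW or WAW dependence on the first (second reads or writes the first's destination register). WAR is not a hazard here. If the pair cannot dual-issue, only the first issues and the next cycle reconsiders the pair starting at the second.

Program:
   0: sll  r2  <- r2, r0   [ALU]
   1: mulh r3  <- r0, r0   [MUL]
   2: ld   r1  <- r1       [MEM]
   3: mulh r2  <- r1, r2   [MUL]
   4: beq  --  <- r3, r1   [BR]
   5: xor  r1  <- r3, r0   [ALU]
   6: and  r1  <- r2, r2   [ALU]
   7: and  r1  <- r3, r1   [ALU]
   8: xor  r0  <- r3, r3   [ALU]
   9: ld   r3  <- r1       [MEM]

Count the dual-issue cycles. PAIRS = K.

PAIRS = 3

[0] i0,i1  sll+mulh  -- dual
[1] i2  ld  -- no-port MEM/MUL
[2] i3,i4  mulh+beq  -- dual
[3] i5  xor  -- WAW r1
[4] i6  and  -- RAW+WAW r1
[5] i7,i8  and+xor  -- dual
[6] i9  ld  -- tail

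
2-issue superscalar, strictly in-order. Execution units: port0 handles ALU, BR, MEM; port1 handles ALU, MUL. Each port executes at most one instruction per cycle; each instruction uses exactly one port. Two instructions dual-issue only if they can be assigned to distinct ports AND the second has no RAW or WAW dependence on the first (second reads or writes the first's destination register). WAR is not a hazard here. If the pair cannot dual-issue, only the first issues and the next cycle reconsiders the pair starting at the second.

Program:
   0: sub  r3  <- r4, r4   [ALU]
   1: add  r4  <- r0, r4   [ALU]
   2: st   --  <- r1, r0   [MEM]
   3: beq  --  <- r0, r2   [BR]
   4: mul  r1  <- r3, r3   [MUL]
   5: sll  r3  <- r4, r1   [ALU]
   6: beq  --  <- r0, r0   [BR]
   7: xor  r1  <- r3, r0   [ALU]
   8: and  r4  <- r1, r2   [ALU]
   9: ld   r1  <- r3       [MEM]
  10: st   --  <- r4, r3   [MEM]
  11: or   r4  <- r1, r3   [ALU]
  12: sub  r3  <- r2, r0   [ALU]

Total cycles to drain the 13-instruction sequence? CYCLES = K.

CYCLES = 8

t=0 i0+i1:sub add ; 2-wide
t=1 i2:st ; no-port MEM/BR
t=2 i3+i4:beq mul ; 2-wide
t=3 i5+i6:sll beq ; 2-wide
t=4 i7:xor ; RAW r1
t=5 i8+i9:and ld ; 2-wide
t=6 i10+i11:st or ; 2-wide
t=7 i12:sub ; tail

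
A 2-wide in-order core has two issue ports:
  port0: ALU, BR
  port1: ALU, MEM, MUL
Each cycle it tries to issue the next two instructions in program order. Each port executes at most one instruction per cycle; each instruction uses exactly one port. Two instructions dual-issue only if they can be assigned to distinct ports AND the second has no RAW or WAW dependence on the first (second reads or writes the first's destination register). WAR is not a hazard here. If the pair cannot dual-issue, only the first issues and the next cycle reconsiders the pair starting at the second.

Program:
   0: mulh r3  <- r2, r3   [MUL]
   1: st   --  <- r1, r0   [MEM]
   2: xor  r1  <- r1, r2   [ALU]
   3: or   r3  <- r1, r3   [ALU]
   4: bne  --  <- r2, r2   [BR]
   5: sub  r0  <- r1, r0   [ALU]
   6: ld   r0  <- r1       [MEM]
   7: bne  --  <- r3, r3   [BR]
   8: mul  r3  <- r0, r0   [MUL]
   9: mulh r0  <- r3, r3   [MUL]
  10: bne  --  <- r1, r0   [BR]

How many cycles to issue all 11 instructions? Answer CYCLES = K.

CYCLES = 8

[0] i0  mulh  -- no-port MUL/MEM
[1] i1,i2  st;xor  -- dual
[2] i3,i4  or;bne  -- dual
[3] i5  sub  -- WAW r0
[4] i6,i7  ld;bne  -- dual
[5] i8  mul  -- no-port MUL/MUL
[6] i9  mulh  -- RAW r0
[7] i10  bne  -- tail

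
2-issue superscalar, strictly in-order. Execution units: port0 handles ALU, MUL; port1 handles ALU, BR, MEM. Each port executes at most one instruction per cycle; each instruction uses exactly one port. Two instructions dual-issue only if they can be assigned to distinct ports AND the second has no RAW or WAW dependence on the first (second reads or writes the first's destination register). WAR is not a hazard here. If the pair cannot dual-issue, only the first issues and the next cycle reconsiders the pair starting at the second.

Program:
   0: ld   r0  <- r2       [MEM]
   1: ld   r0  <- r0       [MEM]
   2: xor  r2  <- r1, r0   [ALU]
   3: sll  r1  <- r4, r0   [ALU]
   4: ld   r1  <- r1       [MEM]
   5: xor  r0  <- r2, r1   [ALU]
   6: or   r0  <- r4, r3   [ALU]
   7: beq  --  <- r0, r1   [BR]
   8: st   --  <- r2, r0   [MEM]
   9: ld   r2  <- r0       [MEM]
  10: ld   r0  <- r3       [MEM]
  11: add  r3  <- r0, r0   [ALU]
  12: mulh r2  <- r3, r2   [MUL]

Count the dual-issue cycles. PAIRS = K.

PAIRS = 1

t=0 i0:ld.MEM ; no-port MEM/MEM
t=1 i1:ld.MEM ; RAW r0
t=2 i2,i3:xor.ALU+sll.ALU ; pair
t=3 i4:ld.MEM ; RAW r1
t=4 i5:xor.ALU ; WAW r0
t=5 i6:or.ALU ; RAW r0
t=6 i7:beq.BR ; no-port BR/MEM
t=7 i8:st.MEM ; no-port MEM/MEM
t=8 i9:ld.MEM ; no-port MEM/MEM
t=9 i10:ld.MEM ; RAW r0
t=10 i11:add.ALU ; RAW r3
t=11 i12:mulh.MUL ; tail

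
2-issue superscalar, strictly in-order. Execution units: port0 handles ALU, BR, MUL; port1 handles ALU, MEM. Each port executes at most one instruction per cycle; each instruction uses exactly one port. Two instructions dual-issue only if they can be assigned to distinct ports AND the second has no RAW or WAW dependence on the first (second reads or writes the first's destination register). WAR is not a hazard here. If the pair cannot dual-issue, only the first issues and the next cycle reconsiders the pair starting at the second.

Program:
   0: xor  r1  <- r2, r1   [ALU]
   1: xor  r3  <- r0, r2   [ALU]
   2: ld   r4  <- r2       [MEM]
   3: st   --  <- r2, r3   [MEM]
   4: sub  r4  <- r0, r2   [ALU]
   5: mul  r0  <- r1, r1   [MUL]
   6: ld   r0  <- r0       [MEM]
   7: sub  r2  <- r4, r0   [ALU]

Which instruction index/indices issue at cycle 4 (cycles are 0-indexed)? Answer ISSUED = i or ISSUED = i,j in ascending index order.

t=0 i0+i1:xor xor ; 2-wide
t=1 i2:ld ; no-port MEM/MEM
t=2 i3+i4:st sub ; 2-wide
t=3 i5:mul ; RAW+WAW r0
t=4 i6:ld ; RAW r0
t=5 i7:sub ; tail

ISSUED = 6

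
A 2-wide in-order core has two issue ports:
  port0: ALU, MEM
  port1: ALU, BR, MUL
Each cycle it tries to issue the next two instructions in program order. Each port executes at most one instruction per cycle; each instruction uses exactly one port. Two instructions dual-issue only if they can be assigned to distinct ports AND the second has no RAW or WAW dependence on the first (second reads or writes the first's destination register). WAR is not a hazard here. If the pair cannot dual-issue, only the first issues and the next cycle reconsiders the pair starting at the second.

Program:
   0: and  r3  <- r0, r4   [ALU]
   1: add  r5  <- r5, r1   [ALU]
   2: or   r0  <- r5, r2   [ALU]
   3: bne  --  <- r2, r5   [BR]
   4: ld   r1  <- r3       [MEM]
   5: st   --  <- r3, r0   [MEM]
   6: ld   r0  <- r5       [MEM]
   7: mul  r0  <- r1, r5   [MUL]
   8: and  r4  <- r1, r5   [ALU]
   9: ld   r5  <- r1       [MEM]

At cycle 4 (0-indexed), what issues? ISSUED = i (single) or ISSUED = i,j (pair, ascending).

t=0 i0&i1:and.ALU/add.ALU ; dual
t=1 i2&i3:or.ALU/bne.BR ; dual
t=2 i4:ld.MEM ; no-port MEM/MEM
t=3 i5:st.MEM ; no-port MEM/MEM
t=4 i6:ld.MEM ; WAW r0
t=5 i7&i8:mul.MUL/and.ALU ; dual
t=6 i9:ld.MEM ; tail

ISSUED = 6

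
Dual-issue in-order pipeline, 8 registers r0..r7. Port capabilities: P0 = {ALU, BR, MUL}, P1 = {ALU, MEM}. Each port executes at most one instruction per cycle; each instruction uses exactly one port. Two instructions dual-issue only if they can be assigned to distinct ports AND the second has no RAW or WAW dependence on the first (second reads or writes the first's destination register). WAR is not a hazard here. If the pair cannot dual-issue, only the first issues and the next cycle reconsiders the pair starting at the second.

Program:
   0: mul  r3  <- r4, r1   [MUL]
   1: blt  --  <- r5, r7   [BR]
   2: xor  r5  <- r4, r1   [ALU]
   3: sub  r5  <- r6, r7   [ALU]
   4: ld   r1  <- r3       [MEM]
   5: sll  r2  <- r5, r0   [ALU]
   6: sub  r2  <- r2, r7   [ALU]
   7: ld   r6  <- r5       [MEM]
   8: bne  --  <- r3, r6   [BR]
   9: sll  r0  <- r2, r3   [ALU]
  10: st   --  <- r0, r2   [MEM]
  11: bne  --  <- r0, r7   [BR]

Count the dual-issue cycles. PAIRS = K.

c0: i0 mul.MUL  no-port MUL/BR
c1: i1/i2 blt.BR xor.ALU  dual
c2: i3/i4 sub.ALU ld.MEM  dual
c3: i5 sll.ALU  RAW+WAW r2
c4: i6/i7 sub.ALU ld.MEM  dual
c5: i8/i9 bne.BR sll.ALU  dual
c6: i10/i11 st.MEM bne.BR  dual

PAIRS = 5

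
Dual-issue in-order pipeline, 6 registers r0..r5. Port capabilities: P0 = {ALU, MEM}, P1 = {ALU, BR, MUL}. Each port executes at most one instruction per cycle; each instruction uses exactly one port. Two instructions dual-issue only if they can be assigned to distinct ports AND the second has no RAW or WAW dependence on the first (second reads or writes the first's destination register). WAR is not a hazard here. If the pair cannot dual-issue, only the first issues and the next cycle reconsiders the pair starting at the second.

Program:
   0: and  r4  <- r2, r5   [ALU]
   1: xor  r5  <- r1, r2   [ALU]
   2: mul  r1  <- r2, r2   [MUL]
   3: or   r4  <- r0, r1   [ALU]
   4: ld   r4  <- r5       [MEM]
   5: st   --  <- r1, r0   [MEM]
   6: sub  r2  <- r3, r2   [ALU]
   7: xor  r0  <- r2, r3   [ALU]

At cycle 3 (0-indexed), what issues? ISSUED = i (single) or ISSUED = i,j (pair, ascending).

c0: i0,i1 and.ALU/xor.ALU  pair
c1: i2 mul.MUL  RAW r1
c2: i3 or.ALU  WAW r4
c3: i4 ld.MEM  no-port MEM/MEM
c4: i5,i6 st.MEM/sub.ALU  pair
c5: i7 xor.ALU  tail

ISSUED = 4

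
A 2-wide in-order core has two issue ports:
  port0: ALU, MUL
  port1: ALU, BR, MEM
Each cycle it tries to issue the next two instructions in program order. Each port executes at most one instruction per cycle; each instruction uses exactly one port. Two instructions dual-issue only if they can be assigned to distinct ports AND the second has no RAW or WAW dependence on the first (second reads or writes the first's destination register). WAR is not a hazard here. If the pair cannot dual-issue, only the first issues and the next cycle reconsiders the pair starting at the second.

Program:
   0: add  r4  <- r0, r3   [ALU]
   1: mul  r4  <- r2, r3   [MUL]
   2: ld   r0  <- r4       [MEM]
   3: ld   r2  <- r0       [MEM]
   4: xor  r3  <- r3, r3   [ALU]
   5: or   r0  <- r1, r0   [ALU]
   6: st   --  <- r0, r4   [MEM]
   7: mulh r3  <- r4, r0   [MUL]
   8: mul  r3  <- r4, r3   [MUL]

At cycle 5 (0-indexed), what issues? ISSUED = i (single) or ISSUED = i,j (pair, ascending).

ISSUED = 6,7

  cy0 -> i0 (add) WAW r4
  cy1 -> i1 (mul) RAW r4
  cy2 -> i2 (ld) no-port MEM/MEM
  cy3 -> i3,i4 (ld+xor) dual
  cy4 -> i5 (or) RAW r0
  cy5 -> i6,i7 (st+mulh) dual
  cy6 -> i8 (mul) tail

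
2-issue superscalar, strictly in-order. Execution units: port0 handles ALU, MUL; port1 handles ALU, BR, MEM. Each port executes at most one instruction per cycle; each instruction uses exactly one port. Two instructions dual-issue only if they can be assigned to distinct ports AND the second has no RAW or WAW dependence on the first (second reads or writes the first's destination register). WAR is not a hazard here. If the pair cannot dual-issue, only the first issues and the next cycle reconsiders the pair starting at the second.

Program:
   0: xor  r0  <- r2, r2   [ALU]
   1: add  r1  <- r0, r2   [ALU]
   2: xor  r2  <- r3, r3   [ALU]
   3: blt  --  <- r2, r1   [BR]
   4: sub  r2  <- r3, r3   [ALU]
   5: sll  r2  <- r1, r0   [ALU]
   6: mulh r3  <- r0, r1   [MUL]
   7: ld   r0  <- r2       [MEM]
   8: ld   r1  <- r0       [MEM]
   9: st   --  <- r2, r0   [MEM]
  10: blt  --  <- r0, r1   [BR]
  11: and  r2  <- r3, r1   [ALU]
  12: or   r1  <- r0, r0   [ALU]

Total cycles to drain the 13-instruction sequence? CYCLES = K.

#0 head=0: xor i0 RAW r0
#1 head=1: add+xor i1+i2 dual
#2 head=3: blt+sub i3+i4 dual
#3 head=5: sll+mulh i5+i6 dual
#4 head=7: ld i7 no-port MEM/MEM
#5 head=8: ld i8 no-port MEM/MEM
#6 head=9: st i9 no-port MEM/BR
#7 head=10: blt+and i10+i11 dual
#8 head=12: or i12 tail

CYCLES = 9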